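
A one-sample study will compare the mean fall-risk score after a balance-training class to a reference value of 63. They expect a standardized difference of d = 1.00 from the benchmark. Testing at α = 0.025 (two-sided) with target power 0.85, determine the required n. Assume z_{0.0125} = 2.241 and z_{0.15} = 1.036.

For a one-sample test: n = ((z_{α/2} + z_β) / d)².
z_{α/2} + z_β = 2.241 + 1.036 = 3.277.
n = (3.277 / 1.00)² = 3.277² = 10.74.
Round up.

n = 11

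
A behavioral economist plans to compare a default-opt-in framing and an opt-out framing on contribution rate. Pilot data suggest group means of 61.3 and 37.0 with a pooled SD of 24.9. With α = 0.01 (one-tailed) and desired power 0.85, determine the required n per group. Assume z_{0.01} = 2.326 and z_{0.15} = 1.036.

n = 24 per group

Cohen's d = |M₁ − M₂| / SD_pooled = |61.3 − 37.0| / 24.9 = 24.3 / 24.9 = 0.976.
For two independent groups with equal n: n = 2·((z_{α} + z_β) / d)².
z_{α} + z_β = 2.326 + 1.036 = 3.362.
n = 2 × (3.362 / 0.976)² = 2 × 3.445² = 2 × 11.87 = 23.7.
Round up to the next whole participant.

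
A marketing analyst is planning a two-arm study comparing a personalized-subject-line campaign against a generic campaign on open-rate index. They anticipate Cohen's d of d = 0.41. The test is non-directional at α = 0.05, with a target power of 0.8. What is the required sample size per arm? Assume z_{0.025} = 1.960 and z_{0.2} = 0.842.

For two independent groups with equal n: n = 2·((z_{α/2} + z_β) / d)².
z_{α/2} + z_β = 1.960 + 0.842 = 2.802.
n = 2 × (2.802 / 0.41)² = 2 × 6.834² = 2 × 46.71 = 93.4.
Round up to the next whole participant.

n = 94 per group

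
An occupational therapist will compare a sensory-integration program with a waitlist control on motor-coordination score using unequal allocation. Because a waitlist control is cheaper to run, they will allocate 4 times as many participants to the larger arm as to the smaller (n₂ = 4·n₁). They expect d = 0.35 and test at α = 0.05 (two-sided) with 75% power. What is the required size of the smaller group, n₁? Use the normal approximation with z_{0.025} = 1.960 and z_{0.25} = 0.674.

With allocation ratio k = n₂/n₁ = 4, Var(x̄₁−x̄₂) = σ²(1/n₁ + 1/(k·n₁)) = σ²·(k+1)/(k·n₁).
So n₁ = (1 + 1/k)·((z_{α/2} + z_β)/d)² = 1.250 × (2.634/0.35)².
n₁ = 1.250 × 56.64 = 70.8.
Round up: n₁ = 71, giving n₂ = 4 × 71 = 284.

n₁ = 71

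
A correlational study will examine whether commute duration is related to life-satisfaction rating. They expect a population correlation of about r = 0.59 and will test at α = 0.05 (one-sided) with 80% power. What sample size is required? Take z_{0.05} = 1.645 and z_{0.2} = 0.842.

n = 17

Fisher's z: C = ½·ln((1+r)/(1−r)) = ½·ln(3.8780) = 0.6777.
n = ((z_{α} + z_β)/C)² + 3.
(1.645 + 0.842) / 0.6777 = 2.487 / 0.6777 = 3.670.
n = 3.670² + 3 = 13.47 + 3 = 16.5.
Round up.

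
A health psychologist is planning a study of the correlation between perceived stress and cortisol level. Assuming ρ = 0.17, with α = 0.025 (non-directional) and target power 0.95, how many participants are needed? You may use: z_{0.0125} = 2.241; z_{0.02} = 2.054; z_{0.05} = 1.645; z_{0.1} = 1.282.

n = 516

Fisher's z: C = ½·ln((1+r)/(1−r)) = ½·ln(1.4096) = 0.1717.
n = ((z_{α/2} + z_β)/C)² + 3.
(2.241 + 1.645) / 0.1717 = 3.886 / 0.1717 = 22.632.
n = 22.632² + 3 = 512.23 + 3 = 515.2.
Round up.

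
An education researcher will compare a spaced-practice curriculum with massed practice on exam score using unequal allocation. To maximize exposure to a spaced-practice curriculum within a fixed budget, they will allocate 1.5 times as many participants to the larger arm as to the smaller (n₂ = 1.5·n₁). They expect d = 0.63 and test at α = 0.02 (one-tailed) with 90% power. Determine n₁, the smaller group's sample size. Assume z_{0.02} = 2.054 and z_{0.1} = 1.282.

With allocation ratio k = n₂/n₁ = 1.5, Var(x̄₁−x̄₂) = σ²(1/n₁ + 1/(k·n₁)) = σ²·(k+1)/(k·n₁).
So n₁ = (1 + 1/k)·((z_{α} + z_β)/d)² = 1.667 × (3.336/0.63)².
n₁ = 1.667 × 28.04 = 46.7.
Round up: n₁ = 47, giving n₂ = ⌈1.5 × 47⌉ = ⌈70.5⌉ = 71.

n₁ = 47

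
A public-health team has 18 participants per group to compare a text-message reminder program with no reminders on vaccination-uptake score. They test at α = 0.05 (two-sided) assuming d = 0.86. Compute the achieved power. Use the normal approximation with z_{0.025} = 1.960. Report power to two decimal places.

power ≈ 0.73

For two equal groups, power = Φ(d·√(n/2) − z_{α/2}).
d·√(n/2) = 0.86 × √(18/2) = 0.86 × 3.000 = 2.580.
z_β = 2.580 − 1.960 = 0.620.
Power = Φ(0.620) = 0.732.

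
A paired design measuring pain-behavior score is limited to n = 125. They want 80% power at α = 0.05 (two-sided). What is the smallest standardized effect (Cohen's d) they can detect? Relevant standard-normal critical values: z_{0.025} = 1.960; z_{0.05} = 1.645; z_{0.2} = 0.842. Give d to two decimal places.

For a single sample (or paired design) of n = 125: d_min = (z_{α/2} + z_β)/√n.
z-sum = 1.960 + 0.842 = 2.802.
d_min = 2.802 / √125 = 2.802 / 11.180 = 0.251.

d_min ≈ 0.25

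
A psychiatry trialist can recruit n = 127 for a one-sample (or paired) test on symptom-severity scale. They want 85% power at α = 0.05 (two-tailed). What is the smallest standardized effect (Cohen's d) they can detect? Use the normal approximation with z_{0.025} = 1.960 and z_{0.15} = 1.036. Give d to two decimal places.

For a single sample (or paired design) of n = 127: d_min = (z_{α/2} + z_β)/√n.
z-sum = 1.960 + 1.036 = 2.996.
d_min = 2.996 / √127 = 2.996 / 11.269 = 0.266.

d_min ≈ 0.27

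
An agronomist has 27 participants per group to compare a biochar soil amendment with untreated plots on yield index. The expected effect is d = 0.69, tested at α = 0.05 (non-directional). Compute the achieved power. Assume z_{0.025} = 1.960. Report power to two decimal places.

power ≈ 0.72

For two equal groups, power = Φ(d·√(n/2) − z_{α/2}).
d·√(n/2) = 0.69 × √(27/2) = 0.69 × 3.674 = 2.535.
z_β = 2.535 − 1.960 = 0.575.
Power = Φ(0.575) = 0.717.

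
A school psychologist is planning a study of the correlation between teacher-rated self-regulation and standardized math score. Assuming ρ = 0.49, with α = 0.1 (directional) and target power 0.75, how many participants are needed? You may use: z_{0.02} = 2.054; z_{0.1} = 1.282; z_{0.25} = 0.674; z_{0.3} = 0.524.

Fisher's z: C = ½·ln((1+r)/(1−r)) = ½·ln(2.9216) = 0.5361.
n = ((z_{α} + z_β)/C)² + 3.
(1.282 + 0.674) / 0.5361 = 1.956 / 0.5361 = 3.649.
n = 3.649² + 3 = 13.31 + 3 = 16.3.
Round up.

n = 17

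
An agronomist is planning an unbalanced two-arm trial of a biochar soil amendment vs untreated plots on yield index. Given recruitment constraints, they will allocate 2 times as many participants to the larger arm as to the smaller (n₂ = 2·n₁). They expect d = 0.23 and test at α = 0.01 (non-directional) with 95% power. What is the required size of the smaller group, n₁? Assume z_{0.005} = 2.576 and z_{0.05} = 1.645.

With allocation ratio k = n₂/n₁ = 2, Var(x̄₁−x̄₂) = σ²(1/n₁ + 1/(k·n₁)) = σ²·(k+1)/(k·n₁).
So n₁ = (1 + 1/k)·((z_{α/2} + z_β)/d)² = 1.500 × (4.221/0.23)².
n₁ = 1.500 × 336.80 = 505.2.
Round up: n₁ = 506, giving n₂ = 2 × 506 = 1012.

n₁ = 506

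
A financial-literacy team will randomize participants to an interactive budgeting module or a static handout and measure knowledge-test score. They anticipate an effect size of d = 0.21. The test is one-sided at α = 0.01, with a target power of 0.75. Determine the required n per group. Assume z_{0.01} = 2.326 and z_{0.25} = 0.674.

n = 409 per group

For two independent groups with equal n: n = 2·((z_{α} + z_β) / d)².
z_{α} + z_β = 2.326 + 0.674 = 3.000.
n = 2 × (3.000 / 0.21)² = 2 × 14.286² = 2 × 204.08 = 408.2.
Round up to the next whole participant.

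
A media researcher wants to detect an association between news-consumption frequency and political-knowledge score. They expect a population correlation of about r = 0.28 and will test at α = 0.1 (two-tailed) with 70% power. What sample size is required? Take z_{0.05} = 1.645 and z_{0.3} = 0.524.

Fisher's z: C = ½·ln((1+r)/(1−r)) = ½·ln(1.7778) = 0.2877.
n = ((z_{α/2} + z_β)/C)² + 3.
(1.645 + 0.524) / 0.2877 = 2.169 / 0.2877 = 7.539.
n = 7.539² + 3 = 56.84 + 3 = 59.8.
Round up.

n = 60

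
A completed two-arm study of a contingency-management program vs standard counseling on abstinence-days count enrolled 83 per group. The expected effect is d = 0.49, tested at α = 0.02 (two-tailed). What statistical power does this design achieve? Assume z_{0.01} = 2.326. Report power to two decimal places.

power ≈ 0.80

For two equal groups, power = Φ(d·√(n/2) − z_{α/2}).
d·√(n/2) = 0.49 × √(83/2) = 0.49 × 6.442 = 3.157.
z_β = 3.157 − 2.326 = 0.831.
Power = Φ(0.831) = 0.797.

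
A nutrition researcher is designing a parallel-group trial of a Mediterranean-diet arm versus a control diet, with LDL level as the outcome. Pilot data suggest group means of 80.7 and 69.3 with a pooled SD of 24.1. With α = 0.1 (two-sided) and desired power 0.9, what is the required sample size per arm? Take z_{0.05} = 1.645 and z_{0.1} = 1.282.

Cohen's d = |M₁ − M₂| / SD_pooled = |80.7 − 69.3| / 24.1 = 11.4 / 24.1 = 0.473.
For two independent groups with equal n: n = 2·((z_{α/2} + z_β) / d)².
z_{α/2} + z_β = 1.645 + 1.282 = 2.927.
n = 2 × (2.927 / 0.473)² = 2 × 6.188² = 2 × 38.29 = 76.6.
Round up to the next whole participant.

n = 77 per group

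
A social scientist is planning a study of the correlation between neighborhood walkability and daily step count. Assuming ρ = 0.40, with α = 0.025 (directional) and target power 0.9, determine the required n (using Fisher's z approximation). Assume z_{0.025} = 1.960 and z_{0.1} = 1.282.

Fisher's z: C = ½·ln((1+r)/(1−r)) = ½·ln(2.3333) = 0.4236.
n = ((z_{α} + z_β)/C)² + 3.
(1.960 + 1.282) / 0.4236 = 3.242 / 0.4236 = 7.653.
n = 7.653² + 3 = 58.58 + 3 = 61.6.
Round up.

n = 62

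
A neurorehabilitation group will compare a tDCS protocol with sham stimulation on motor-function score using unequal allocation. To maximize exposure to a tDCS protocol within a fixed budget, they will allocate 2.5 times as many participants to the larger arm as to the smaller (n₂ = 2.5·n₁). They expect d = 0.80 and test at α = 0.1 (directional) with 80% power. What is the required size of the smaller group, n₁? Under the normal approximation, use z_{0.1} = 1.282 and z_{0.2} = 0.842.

n₁ = 10

With allocation ratio k = n₂/n₁ = 2.5, Var(x̄₁−x̄₂) = σ²(1/n₁ + 1/(k·n₁)) = σ²·(k+1)/(k·n₁).
So n₁ = (1 + 1/k)·((z_{α} + z_β)/d)² = 1.400 × (2.124/0.80)².
n₁ = 1.400 × 7.05 = 9.9.
Round up: n₁ = 10, giving n₂ = 2.5 × 10 = 25.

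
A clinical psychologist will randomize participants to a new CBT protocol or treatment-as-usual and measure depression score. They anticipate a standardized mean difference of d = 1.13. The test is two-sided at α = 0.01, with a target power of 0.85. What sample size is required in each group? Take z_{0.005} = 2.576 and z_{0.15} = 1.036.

n = 21 per group

For two independent groups with equal n: n = 2·((z_{α/2} + z_β) / d)².
z_{α/2} + z_β = 2.576 + 1.036 = 3.612.
n = 2 × (3.612 / 1.13)² = 2 × 3.196² = 2 × 10.22 = 20.4.
Round up to the next whole participant.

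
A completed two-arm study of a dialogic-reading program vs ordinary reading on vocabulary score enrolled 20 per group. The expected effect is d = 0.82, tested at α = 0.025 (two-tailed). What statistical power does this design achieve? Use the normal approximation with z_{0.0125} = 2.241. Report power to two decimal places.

For two equal groups, power = Φ(d·√(n/2) − z_{α/2}).
d·√(n/2) = 0.82 × √(20/2) = 0.82 × 3.162 = 2.593.
z_β = 2.593 − 2.241 = 0.352.
Power = Φ(0.352) = 0.638.

power ≈ 0.64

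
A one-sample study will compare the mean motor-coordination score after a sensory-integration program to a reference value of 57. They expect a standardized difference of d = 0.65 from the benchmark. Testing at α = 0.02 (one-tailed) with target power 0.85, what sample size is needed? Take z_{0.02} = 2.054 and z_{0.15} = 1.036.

n = 23

For a one-sample test: n = ((z_{α} + z_β) / d)².
z_{α} + z_β = 2.054 + 1.036 = 3.090.
n = (3.090 / 0.65)² = 4.754² = 22.60.
Round up.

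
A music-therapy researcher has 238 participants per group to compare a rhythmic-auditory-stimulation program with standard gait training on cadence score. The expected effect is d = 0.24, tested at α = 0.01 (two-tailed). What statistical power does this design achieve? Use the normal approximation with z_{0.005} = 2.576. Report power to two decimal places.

For two equal groups, power = Φ(d·√(n/2) − z_{α/2}).
d·√(n/2) = 0.24 × √(238/2) = 0.24 × 10.909 = 2.618.
z_β = 2.618 − 2.576 = 0.042.
Power = Φ(0.042) = 0.517.

power ≈ 0.52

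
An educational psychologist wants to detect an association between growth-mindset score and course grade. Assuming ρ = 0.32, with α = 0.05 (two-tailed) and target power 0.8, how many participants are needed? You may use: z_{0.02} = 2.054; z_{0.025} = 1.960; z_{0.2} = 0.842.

n = 75

Fisher's z: C = ½·ln((1+r)/(1−r)) = ½·ln(1.9412) = 0.3316.
n = ((z_{α/2} + z_β)/C)² + 3.
(1.960 + 0.842) / 0.3316 = 2.802 / 0.3316 = 8.450.
n = 8.450² + 3 = 71.40 + 3 = 74.4.
Round up.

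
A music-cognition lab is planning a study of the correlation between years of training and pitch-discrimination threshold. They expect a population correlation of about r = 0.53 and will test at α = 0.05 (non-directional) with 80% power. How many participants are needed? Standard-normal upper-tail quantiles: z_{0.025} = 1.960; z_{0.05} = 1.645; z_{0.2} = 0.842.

n = 26

Fisher's z: C = ½·ln((1+r)/(1−r)) = ½·ln(3.2553) = 0.5901.
n = ((z_{α/2} + z_β)/C)² + 3.
(1.960 + 0.842) / 0.5901 = 2.802 / 0.5901 = 4.748.
n = 4.748² + 3 = 22.55 + 3 = 25.5.
Round up.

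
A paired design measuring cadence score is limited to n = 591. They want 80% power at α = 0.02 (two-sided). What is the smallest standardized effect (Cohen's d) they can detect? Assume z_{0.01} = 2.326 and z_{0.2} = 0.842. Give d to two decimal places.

d_min ≈ 0.13

For a single sample (or paired design) of n = 591: d_min = (z_{α/2} + z_β)/√n.
z-sum = 2.326 + 0.842 = 3.168.
d_min = 3.168 / √591 = 3.168 / 24.310 = 0.130.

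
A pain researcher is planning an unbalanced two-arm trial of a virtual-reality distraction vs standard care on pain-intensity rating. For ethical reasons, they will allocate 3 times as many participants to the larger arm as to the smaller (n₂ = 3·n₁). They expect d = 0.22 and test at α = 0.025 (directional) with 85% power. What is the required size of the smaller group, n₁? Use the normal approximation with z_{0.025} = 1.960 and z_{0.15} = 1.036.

n₁ = 248

With allocation ratio k = n₂/n₁ = 3, Var(x̄₁−x̄₂) = σ²(1/n₁ + 1/(k·n₁)) = σ²·(k+1)/(k·n₁).
So n₁ = (1 + 1/k)·((z_{α} + z_β)/d)² = 1.333 × (2.996/0.22)².
n₁ = 1.333 × 185.45 = 247.3.
Round up: n₁ = 248, giving n₂ = 3 × 248 = 744.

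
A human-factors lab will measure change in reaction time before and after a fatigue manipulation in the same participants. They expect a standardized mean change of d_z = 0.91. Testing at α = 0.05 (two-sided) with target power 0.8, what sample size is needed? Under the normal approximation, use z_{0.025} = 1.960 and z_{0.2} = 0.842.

For a paired (one-sample on differences) test: n = ((z_{α/2} + z_β) / d)².
z_{α/2} + z_β = 1.960 + 0.842 = 2.802.
n = (2.802 / 0.91)² = 3.079² = 9.48.
Round up.

n = 10 pairs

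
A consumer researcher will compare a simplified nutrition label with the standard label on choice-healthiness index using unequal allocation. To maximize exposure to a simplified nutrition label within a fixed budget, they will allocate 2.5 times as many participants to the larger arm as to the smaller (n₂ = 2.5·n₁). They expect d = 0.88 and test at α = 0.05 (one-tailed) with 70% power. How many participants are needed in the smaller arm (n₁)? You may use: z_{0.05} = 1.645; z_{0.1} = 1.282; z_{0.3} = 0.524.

With allocation ratio k = n₂/n₁ = 2.5, Var(x̄₁−x̄₂) = σ²(1/n₁ + 1/(k·n₁)) = σ²·(k+1)/(k·n₁).
So n₁ = (1 + 1/k)·((z_{α} + z_β)/d)² = 1.400 × (2.169/0.88)².
n₁ = 1.400 × 6.08 = 8.5.
Round up: n₁ = 9, giving n₂ = ⌈2.5 × 9⌉ = ⌈22.5⌉ = 23.

n₁ = 9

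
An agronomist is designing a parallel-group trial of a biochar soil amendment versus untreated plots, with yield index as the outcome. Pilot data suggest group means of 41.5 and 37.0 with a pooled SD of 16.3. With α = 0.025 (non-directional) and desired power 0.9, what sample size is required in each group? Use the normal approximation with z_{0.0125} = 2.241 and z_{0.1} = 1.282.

n = 326 per group

Cohen's d = |M₁ − M₂| / SD_pooled = |41.5 − 37.0| / 16.3 = 4.5 / 16.3 = 0.276.
For two independent groups with equal n: n = 2·((z_{α/2} + z_β) / d)².
z_{α/2} + z_β = 2.241 + 1.282 = 3.523.
n = 2 × (3.523 / 0.276)² = 2 × 12.764² = 2 × 162.93 = 325.9.
Round up to the next whole participant.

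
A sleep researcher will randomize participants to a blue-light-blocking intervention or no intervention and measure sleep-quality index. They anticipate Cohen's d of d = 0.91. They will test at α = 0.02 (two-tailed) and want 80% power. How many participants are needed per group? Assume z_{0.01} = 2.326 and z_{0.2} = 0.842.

n = 25 per group

For two independent groups with equal n: n = 2·((z_{α/2} + z_β) / d)².
z_{α/2} + z_β = 2.326 + 0.842 = 3.168.
n = 2 × (3.168 / 0.91)² = 2 × 3.481² = 2 × 12.12 = 24.2.
Round up to the next whole participant.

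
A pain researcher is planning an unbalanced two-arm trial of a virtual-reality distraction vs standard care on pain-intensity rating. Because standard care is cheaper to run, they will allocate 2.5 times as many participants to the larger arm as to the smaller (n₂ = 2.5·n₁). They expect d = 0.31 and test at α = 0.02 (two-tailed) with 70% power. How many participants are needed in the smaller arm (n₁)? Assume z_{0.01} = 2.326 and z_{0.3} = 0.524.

n₁ = 119

With allocation ratio k = n₂/n₁ = 2.5, Var(x̄₁−x̄₂) = σ²(1/n₁ + 1/(k·n₁)) = σ²·(k+1)/(k·n₁).
So n₁ = (1 + 1/k)·((z_{α/2} + z_β)/d)² = 1.400 × (2.850/0.31)².
n₁ = 1.400 × 84.52 = 118.3.
Round up: n₁ = 119, giving n₂ = ⌈2.5 × 119⌉ = ⌈297.5⌉ = 298.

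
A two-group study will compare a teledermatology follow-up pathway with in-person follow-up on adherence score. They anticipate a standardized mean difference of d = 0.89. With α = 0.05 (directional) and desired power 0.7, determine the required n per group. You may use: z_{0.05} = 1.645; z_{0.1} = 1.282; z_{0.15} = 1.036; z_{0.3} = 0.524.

For two independent groups with equal n: n = 2·((z_{α} + z_β) / d)².
z_{α} + z_β = 1.645 + 0.524 = 2.169.
n = 2 × (2.169 / 0.89)² = 2 × 2.437² = 2 × 5.94 = 11.9.
Round up to the next whole participant.

n = 12 per group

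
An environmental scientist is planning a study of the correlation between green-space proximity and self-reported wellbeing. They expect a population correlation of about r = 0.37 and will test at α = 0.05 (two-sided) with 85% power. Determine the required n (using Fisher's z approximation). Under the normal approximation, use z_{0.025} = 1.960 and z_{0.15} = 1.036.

n = 63

Fisher's z: C = ½·ln((1+r)/(1−r)) = ½·ln(2.1746) = 0.3884.
n = ((z_{α/2} + z_β)/C)² + 3.
(1.960 + 1.036) / 0.3884 = 2.996 / 0.3884 = 7.714.
n = 7.714² + 3 = 59.50 + 3 = 62.5.
Round up.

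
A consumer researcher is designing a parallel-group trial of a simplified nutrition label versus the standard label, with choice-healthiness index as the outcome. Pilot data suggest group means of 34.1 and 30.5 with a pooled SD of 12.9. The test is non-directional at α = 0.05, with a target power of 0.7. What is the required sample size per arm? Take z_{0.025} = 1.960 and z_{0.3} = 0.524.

Cohen's d = |M₁ − M₂| / SD_pooled = |34.1 − 30.5| / 12.9 = 3.6 / 12.9 = 0.279.
For two independent groups with equal n: n = 2·((z_{α/2} + z_β) / d)².
z_{α/2} + z_β = 1.960 + 0.524 = 2.484.
n = 2 × (2.484 / 0.279)² = 2 × 8.903² = 2 × 79.27 = 158.5.
Round up to the next whole participant.

n = 159 per group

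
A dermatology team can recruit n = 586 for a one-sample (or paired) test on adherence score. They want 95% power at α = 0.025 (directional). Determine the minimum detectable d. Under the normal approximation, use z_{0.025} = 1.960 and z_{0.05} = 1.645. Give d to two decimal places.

d_min ≈ 0.15

For a single sample (or paired design) of n = 586: d_min = (z_{α} + z_β)/√n.
z-sum = 1.960 + 1.645 = 3.605.
d_min = 3.605 / √586 = 3.605 / 24.207 = 0.149.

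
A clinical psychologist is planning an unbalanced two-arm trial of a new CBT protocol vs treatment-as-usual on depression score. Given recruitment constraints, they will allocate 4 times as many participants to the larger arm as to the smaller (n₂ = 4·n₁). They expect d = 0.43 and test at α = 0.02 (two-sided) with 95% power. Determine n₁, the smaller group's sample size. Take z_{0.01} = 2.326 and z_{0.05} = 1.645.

With allocation ratio k = n₂/n₁ = 4, Var(x̄₁−x̄₂) = σ²(1/n₁ + 1/(k·n₁)) = σ²·(k+1)/(k·n₁).
So n₁ = (1 + 1/k)·((z_{α/2} + z_β)/d)² = 1.250 × (3.971/0.43)².
n₁ = 1.250 × 85.28 = 106.6.
Round up: n₁ = 107, giving n₂ = 4 × 107 = 428.

n₁ = 107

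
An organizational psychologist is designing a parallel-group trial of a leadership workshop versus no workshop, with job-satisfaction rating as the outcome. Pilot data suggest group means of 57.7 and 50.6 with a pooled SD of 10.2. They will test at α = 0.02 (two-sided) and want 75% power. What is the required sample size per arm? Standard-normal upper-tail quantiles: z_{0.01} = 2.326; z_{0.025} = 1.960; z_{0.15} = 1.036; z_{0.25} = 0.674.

Cohen's d = |M₁ − M₂| / SD_pooled = |57.7 − 50.6| / 10.2 = 7.1 / 10.2 = 0.696.
For two independent groups with equal n: n = 2·((z_{α/2} + z_β) / d)².
z_{α/2} + z_β = 2.326 + 0.674 = 3.000.
n = 2 × (3.000 / 0.696)² = 2 × 4.310² = 2 × 18.58 = 37.2.
Round up to the next whole participant.

n = 38 per group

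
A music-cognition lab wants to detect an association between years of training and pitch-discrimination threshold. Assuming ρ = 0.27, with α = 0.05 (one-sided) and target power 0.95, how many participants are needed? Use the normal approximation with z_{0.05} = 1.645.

n = 145

Fisher's z: C = ½·ln((1+r)/(1−r)) = ½·ln(1.7397) = 0.2769.
n = ((z_{α} + z_β)/C)² + 3.
(1.645 + 1.645) / 0.2769 = 3.290 / 0.2769 = 11.882.
n = 11.882² + 3 = 141.17 + 3 = 144.2.
Round up.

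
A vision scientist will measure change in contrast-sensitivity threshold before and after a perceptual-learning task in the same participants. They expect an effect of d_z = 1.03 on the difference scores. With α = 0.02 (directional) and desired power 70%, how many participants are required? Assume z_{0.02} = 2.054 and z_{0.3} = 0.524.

n = 7 pairs

For a paired (one-sample on differences) test: n = ((z_{α} + z_β) / d)².
z_{α} + z_β = 2.054 + 0.524 = 2.578.
n = (2.578 / 1.03)² = 2.503² = 6.26.
Round up.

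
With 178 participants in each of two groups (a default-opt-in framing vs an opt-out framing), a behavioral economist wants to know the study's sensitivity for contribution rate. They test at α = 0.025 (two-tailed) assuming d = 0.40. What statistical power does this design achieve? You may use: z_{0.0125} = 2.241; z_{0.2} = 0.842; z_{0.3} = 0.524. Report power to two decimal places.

For two equal groups, power = Φ(d·√(n/2) − z_{α/2}).
d·√(n/2) = 0.40 × √(178/2) = 0.40 × 9.434 = 3.774.
z_β = 3.774 − 2.241 = 1.533.
Power = Φ(1.533) = 0.937.

power ≈ 0.94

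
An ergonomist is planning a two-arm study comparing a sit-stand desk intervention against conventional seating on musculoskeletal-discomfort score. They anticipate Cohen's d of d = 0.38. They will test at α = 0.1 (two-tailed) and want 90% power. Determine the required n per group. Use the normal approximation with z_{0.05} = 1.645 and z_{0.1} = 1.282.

n = 119 per group

For two independent groups with equal n: n = 2·((z_{α/2} + z_β) / d)².
z_{α/2} + z_β = 1.645 + 1.282 = 2.927.
n = 2 × (2.927 / 0.38)² = 2 × 7.703² = 2 × 59.33 = 118.7.
Round up to the next whole participant.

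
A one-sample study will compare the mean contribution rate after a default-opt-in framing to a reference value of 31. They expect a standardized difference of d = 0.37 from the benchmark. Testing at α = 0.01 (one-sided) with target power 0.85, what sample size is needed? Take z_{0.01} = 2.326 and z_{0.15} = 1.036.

n = 83

For a one-sample test: n = ((z_{α} + z_β) / d)².
z_{α} + z_β = 2.326 + 1.036 = 3.362.
n = (3.362 / 0.37)² = 9.086² = 82.56.
Round up.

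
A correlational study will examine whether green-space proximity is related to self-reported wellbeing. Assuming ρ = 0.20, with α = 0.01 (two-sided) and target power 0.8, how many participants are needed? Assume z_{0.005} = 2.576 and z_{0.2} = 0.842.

n = 288

Fisher's z: C = ½·ln((1+r)/(1−r)) = ½·ln(1.5000) = 0.2027.
n = ((z_{α/2} + z_β)/C)² + 3.
(2.576 + 0.842) / 0.2027 = 3.418 / 0.2027 = 16.862.
n = 16.862² + 3 = 284.34 + 3 = 287.3.
Round up.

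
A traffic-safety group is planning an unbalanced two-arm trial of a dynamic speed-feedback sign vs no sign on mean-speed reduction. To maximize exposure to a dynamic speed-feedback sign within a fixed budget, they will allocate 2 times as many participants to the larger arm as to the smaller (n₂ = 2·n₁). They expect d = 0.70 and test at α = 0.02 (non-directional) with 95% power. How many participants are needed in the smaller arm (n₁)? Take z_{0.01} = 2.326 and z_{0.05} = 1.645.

n₁ = 49

With allocation ratio k = n₂/n₁ = 2, Var(x̄₁−x̄₂) = σ²(1/n₁ + 1/(k·n₁)) = σ²·(k+1)/(k·n₁).
So n₁ = (1 + 1/k)·((z_{α/2} + z_β)/d)² = 1.500 × (3.971/0.70)².
n₁ = 1.500 × 32.18 = 48.3.
Round up: n₁ = 49, giving n₂ = 2 × 49 = 98.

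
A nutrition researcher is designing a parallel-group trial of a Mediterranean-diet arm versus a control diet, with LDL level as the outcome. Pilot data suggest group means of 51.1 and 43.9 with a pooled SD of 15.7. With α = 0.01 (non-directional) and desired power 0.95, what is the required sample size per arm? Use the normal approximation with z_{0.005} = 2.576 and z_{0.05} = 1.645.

Cohen's d = |M₁ − M₂| / SD_pooled = |51.1 − 43.9| / 15.7 = 7.2 / 15.7 = 0.459.
For two independent groups with equal n: n = 2·((z_{α/2} + z_β) / d)².
z_{α/2} + z_β = 2.576 + 1.645 = 4.221.
n = 2 × (4.221 / 0.459)² = 2 × 9.196² = 2 × 84.57 = 169.1.
Round up to the next whole participant.

n = 170 per group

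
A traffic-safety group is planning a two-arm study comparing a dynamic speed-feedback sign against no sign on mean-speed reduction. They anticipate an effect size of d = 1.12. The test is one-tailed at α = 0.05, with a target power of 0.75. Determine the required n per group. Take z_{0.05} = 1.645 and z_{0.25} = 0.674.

For two independent groups with equal n: n = 2·((z_{α} + z_β) / d)².
z_{α} + z_β = 1.645 + 0.674 = 2.319.
n = 2 × (2.319 / 1.12)² = 2 × 2.071² = 2 × 4.29 = 8.6.
Round up to the next whole participant.

n = 9 per group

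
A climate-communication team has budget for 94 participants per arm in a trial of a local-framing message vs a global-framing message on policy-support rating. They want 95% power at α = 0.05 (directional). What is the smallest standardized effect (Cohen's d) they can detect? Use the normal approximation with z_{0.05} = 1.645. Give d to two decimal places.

For two independent groups of n = 94 each: d_min = (z_{α} + z_β)·√(2/n).
z-sum = 1.645 + 1.645 = 3.290.
d_min = 3.290 × √(2/94) = 3.290 × 0.1459 = 0.480.

d_min ≈ 0.48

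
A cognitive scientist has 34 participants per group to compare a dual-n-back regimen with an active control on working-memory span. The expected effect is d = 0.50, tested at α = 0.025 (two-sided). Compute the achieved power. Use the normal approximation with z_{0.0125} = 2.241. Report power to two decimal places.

For two equal groups, power = Φ(d·√(n/2) − z_{α/2}).
d·√(n/2) = 0.50 × √(34/2) = 0.50 × 4.123 = 2.062.
z_β = 2.062 − 2.241 = -0.179.
Power = Φ(-0.179) = 0.429.

power ≈ 0.43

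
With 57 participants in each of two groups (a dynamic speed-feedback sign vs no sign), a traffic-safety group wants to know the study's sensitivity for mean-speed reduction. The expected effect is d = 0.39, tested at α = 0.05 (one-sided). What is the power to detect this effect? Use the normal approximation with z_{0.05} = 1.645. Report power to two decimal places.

For two equal groups, power = Φ(d·√(n/2) − z_{α}).
d·√(n/2) = 0.39 × √(57/2) = 0.39 × 5.339 = 2.082.
z_β = 2.082 − 1.645 = 0.437.
Power = Φ(0.437) = 0.669.

power ≈ 0.67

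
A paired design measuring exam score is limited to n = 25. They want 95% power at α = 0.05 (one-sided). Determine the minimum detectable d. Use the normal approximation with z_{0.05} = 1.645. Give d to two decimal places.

For a single sample (or paired design) of n = 25: d_min = (z_{α} + z_β)/√n.
z-sum = 1.645 + 1.645 = 3.290.
d_min = 3.290 / √25 = 3.290 / 5.000 = 0.658.

d_min ≈ 0.66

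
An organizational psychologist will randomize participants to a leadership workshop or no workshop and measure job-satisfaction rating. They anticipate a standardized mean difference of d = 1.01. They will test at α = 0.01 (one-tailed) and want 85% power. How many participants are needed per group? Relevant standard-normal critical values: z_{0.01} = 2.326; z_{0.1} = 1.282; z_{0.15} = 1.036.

For two independent groups with equal n: n = 2·((z_{α} + z_β) / d)².
z_{α} + z_β = 2.326 + 1.036 = 3.362.
n = 2 × (3.362 / 1.01)² = 2 × 3.329² = 2 × 11.08 = 22.2.
Round up to the next whole participant.

n = 23 per group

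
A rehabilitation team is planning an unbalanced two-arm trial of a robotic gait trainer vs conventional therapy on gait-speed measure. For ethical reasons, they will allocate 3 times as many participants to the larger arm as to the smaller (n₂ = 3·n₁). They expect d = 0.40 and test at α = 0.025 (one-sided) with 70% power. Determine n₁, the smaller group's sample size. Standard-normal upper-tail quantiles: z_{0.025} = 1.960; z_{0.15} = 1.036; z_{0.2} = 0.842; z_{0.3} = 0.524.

With allocation ratio k = n₂/n₁ = 3, Var(x̄₁−x̄₂) = σ²(1/n₁ + 1/(k·n₁)) = σ²·(k+1)/(k·n₁).
So n₁ = (1 + 1/k)·((z_{α} + z_β)/d)² = 1.333 × (2.484/0.40)².
n₁ = 1.333 × 38.56 = 51.4.
Round up: n₁ = 52, giving n₂ = 3 × 52 = 156.

n₁ = 52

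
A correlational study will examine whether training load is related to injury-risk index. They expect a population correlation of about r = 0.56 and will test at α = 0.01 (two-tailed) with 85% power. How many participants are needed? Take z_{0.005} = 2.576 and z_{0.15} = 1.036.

Fisher's z: C = ½·ln((1+r)/(1−r)) = ½·ln(3.5455) = 0.6328.
n = ((z_{α/2} + z_β)/C)² + 3.
(2.576 + 1.036) / 0.6328 = 3.612 / 0.6328 = 5.708.
n = 5.708² + 3 = 32.58 + 3 = 35.6.
Round up.

n = 36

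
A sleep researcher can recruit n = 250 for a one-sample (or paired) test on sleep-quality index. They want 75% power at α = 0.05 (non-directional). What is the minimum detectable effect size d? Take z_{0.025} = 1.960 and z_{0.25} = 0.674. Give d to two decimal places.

d_min ≈ 0.17

For a single sample (or paired design) of n = 250: d_min = (z_{α/2} + z_β)/√n.
z-sum = 1.960 + 0.674 = 2.634.
d_min = 2.634 / √250 = 2.634 / 15.811 = 0.167.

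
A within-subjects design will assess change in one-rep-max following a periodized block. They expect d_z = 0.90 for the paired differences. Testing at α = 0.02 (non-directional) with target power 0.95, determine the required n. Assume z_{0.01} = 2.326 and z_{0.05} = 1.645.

n = 20 pairs

For a paired (one-sample on differences) test: n = ((z_{α/2} + z_β) / d)².
z_{α/2} + z_β = 2.326 + 1.645 = 3.971.
n = (3.971 / 0.90)² = 4.412² = 19.47.
Round up.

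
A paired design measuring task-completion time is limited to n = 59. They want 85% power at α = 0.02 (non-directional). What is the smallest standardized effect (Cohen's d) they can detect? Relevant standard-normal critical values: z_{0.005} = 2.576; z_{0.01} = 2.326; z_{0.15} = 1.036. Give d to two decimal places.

For a single sample (or paired design) of n = 59: d_min = (z_{α/2} + z_β)/√n.
z-sum = 2.326 + 1.036 = 3.362.
d_min = 3.362 / √59 = 3.362 / 7.681 = 0.438.

d_min ≈ 0.44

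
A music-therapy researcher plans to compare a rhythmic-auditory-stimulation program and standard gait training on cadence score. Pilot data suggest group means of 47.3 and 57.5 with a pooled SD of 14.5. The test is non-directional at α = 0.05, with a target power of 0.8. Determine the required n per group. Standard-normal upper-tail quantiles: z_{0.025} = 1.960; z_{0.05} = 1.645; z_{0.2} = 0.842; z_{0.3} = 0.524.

Cohen's d = |M₁ − M₂| / SD_pooled = |47.3 − 57.5| / 14.5 = 10.2 / 14.5 = 0.703.
For two independent groups with equal n: n = 2·((z_{α/2} + z_β) / d)².
z_{α/2} + z_β = 1.960 + 0.842 = 2.802.
n = 2 × (2.802 / 0.703)² = 2 × 3.986² = 2 × 15.89 = 31.8.
Round up to the next whole participant.

n = 32 per group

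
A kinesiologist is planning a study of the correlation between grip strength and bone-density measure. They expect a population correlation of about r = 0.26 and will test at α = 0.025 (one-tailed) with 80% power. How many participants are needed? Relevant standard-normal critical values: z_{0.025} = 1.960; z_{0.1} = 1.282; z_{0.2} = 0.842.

n = 114

Fisher's z: C = ½·ln((1+r)/(1−r)) = ½·ln(1.7027) = 0.2661.
n = ((z_{α} + z_β)/C)² + 3.
(1.960 + 0.842) / 0.2661 = 2.802 / 0.2661 = 10.530.
n = 10.530² + 3 = 110.88 + 3 = 113.9.
Round up.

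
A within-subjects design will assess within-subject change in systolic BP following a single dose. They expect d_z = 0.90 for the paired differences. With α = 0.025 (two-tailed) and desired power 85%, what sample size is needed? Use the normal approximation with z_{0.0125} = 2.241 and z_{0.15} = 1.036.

For a paired (one-sample on differences) test: n = ((z_{α/2} + z_β) / d)².
z_{α/2} + z_β = 2.241 + 1.036 = 3.277.
n = (3.277 / 0.90)² = 3.641² = 13.26.
Round up.

n = 14 pairs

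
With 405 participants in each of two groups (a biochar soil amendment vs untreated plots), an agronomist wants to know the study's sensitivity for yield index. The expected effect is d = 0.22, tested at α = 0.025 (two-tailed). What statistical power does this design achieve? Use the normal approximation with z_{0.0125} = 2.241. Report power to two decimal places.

For two equal groups, power = Φ(d·√(n/2) − z_{α/2}).
d·√(n/2) = 0.22 × √(405/2) = 0.22 × 14.230 = 3.131.
z_β = 3.131 − 2.241 = 0.890.
Power = Φ(0.890) = 0.813.

power ≈ 0.81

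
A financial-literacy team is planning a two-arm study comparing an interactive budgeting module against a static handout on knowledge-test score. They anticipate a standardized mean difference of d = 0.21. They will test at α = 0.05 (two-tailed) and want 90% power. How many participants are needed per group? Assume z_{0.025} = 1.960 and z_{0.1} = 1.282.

n = 477 per group

For two independent groups with equal n: n = 2·((z_{α/2} + z_β) / d)².
z_{α/2} + z_β = 1.960 + 1.282 = 3.242.
n = 2 × (3.242 / 0.21)² = 2 × 15.438² = 2 × 238.33 = 476.7.
Round up to the next whole participant.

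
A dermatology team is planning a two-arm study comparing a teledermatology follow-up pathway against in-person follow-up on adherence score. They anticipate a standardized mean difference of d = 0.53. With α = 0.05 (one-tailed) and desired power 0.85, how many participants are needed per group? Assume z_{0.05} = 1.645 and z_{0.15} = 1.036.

n = 52 per group

For two independent groups with equal n: n = 2·((z_{α} + z_β) / d)².
z_{α} + z_β = 1.645 + 1.036 = 2.681.
n = 2 × (2.681 / 0.53)² = 2 × 5.058² = 2 × 25.59 = 51.2.
Round up to the next whole participant.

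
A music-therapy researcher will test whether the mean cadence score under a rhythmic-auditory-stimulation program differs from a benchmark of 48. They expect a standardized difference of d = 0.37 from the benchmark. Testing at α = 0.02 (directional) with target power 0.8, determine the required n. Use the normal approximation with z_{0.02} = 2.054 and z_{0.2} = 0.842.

n = 62

For a one-sample test: n = ((z_{α} + z_β) / d)².
z_{α} + z_β = 2.054 + 0.842 = 2.896.
n = (2.896 / 0.37)² = 7.827² = 61.26.
Round up.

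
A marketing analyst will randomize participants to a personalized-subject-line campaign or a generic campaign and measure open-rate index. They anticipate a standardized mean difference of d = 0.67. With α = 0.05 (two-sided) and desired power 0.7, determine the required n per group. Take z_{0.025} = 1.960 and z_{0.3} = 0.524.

For two independent groups with equal n: n = 2·((z_{α/2} + z_β) / d)².
z_{α/2} + z_β = 1.960 + 0.524 = 2.484.
n = 2 × (2.484 / 0.67)² = 2 × 3.707² = 2 × 13.75 = 27.5.
Round up to the next whole participant.

n = 28 per group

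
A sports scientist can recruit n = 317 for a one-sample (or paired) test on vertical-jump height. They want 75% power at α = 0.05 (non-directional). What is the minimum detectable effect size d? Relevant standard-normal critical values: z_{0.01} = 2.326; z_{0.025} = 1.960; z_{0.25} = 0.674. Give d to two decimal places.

d_min ≈ 0.15

For a single sample (or paired design) of n = 317: d_min = (z_{α/2} + z_β)/√n.
z-sum = 1.960 + 0.674 = 2.634.
d_min = 2.634 / √317 = 2.634 / 17.804 = 0.148.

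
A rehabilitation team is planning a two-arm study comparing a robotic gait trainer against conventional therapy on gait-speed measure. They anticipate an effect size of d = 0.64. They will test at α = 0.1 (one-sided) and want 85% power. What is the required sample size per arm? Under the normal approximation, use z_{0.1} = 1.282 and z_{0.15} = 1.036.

n = 27 per group

For two independent groups with equal n: n = 2·((z_{α} + z_β) / d)².
z_{α} + z_β = 1.282 + 1.036 = 2.318.
n = 2 × (2.318 / 0.64)² = 2 × 3.622² = 2 × 13.12 = 26.2.
Round up to the next whole participant.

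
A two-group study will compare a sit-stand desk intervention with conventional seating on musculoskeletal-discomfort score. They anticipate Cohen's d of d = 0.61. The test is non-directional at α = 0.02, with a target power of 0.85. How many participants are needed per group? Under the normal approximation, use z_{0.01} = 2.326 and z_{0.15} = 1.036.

For two independent groups with equal n: n = 2·((z_{α/2} + z_β) / d)².
z_{α/2} + z_β = 2.326 + 1.036 = 3.362.
n = 2 × (3.362 / 0.61)² = 2 × 5.511² = 2 × 30.38 = 60.8.
Round up to the next whole participant.

n = 61 per group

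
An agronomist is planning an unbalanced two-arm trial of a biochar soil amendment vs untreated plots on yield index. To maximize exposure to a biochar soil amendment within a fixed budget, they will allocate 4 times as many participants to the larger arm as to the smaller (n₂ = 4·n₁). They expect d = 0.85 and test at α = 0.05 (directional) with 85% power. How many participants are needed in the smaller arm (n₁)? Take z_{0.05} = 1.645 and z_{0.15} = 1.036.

n₁ = 13

With allocation ratio k = n₂/n₁ = 4, Var(x̄₁−x̄₂) = σ²(1/n₁ + 1/(k·n₁)) = σ²·(k+1)/(k·n₁).
So n₁ = (1 + 1/k)·((z_{α} + z_β)/d)² = 1.250 × (2.681/0.85)².
n₁ = 1.250 × 9.95 = 12.4.
Round up: n₁ = 13, giving n₂ = 4 × 13 = 52.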